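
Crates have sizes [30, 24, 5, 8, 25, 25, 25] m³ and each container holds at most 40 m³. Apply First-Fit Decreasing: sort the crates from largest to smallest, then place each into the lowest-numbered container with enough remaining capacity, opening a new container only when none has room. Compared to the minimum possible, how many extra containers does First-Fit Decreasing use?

0

First-Fit Decreasing: [30,8] [25,5] [25] [25] [24] → 5 containers.
5 crates exceed 20 m³ (half the capacity), and no two of those can share a container, so at least 5 containers are needed.
So 5 is already optimal.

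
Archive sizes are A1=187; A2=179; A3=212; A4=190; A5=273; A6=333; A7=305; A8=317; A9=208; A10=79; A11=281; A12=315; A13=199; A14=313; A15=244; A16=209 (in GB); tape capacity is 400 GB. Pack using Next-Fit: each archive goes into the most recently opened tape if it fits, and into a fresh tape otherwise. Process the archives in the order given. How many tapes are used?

Put A1 (187 GB) in tape 1; 213 GB remain.
Put A2 (179 GB) in tape 1; 34 GB remain.
Put A3 (212 GB) in tape 2; 188 GB remain.
Put A4 (190 GB) in tape 3; 210 GB remain.
Put A5 (273 GB) in tape 4; 127 GB remain.
Put A6 (333 GB) in tape 5; 67 GB remain.
Put A7 (305 GB) in tape 6; 95 GB remain.
Put A8 (317 GB) in tape 7; 83 GB remain.
Put A9 (208 GB) in tape 8; 192 GB remain.
Put A10 (79 GB) in tape 8; 113 GB remain.
Put A11 (281 GB) in tape 9; 119 GB remain.
Put A12 (315 GB) in tape 10; 85 GB remain.
Put A13 (199 GB) in tape 11; 201 GB remain.
Put A14 (313 GB) in tape 12; 87 GB remain.
Put A15 (244 GB) in tape 13; 156 GB remain.
Put A16 (209 GB) in tape 14; 191 GB remain.

14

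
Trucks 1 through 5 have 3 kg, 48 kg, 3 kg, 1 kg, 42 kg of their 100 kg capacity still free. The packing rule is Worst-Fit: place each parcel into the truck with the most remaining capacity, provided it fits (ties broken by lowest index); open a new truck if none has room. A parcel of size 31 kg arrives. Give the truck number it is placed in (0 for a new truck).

Trucks with room: truck 2 (48 kg), truck 5 (42 kg).
Most room is truck 2 with 48 kg free.

2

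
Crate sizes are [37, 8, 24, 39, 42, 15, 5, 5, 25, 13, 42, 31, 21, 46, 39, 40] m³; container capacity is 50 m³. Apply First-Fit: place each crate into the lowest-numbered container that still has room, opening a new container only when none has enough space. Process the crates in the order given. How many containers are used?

11

container 1: place 37 m³, 13 m³ left
container 1: place 8 m³, 5 m³ left
container 2: place 24 m³, 26 m³ left
container 3: place 39 m³, 11 m³ left
container 4: place 42 m³, 8 m³ left
container 2: place 15 m³, 11 m³ left
container 1: place 5 m³, 0 m³ left
container 2: place 5 m³, 6 m³ left
container 5: place 25 m³, 25 m³ left
container 5: place 13 m³, 12 m³ left
container 6: place 42 m³, 8 m³ left
container 7: place 31 m³, 19 m³ left
container 8: place 21 m³, 29 m³ left
container 9: place 46 m³, 4 m³ left
container 10: place 39 m³, 11 m³ left
container 11: place 40 m³, 10 m³ left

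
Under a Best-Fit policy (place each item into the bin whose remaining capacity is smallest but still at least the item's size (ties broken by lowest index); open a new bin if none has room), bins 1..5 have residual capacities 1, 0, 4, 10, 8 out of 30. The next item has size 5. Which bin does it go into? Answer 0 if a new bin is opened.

Bins with room: bin 4 (10), bin 5 (8).
Tightest fit is bin 5 with 8 free.

5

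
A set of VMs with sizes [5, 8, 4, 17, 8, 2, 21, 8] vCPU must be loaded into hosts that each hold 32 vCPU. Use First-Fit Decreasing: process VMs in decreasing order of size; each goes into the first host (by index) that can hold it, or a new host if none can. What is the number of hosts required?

Sorted descending: 21, 17, 8, 8, 8, 5, 4, 2.
host 1: place 21 vCPU, 11 vCPU left
host 2: place 17 vCPU, 15 vCPU left
host 1: place 8 vCPU, 3 vCPU left
host 2: place 8 vCPU, 7 vCPU left
host 3: place 8 vCPU, 24 vCPU left
host 2: place 5 vCPU, 2 vCPU left
host 3: place 4 vCPU, 20 vCPU left
host 1: place 2 vCPU, 1 vCPU left
Final hosts: [21,8,2] [17,8,5] [8,4].

3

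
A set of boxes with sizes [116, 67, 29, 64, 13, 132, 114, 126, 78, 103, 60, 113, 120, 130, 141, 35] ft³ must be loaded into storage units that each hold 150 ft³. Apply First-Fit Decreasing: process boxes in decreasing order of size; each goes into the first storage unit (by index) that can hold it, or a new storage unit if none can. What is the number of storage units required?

11 storage units

Sorted descending: 141, 132, 130, 126, 120, 116, 114, 113, 103, 78, 67, 64, 60, 35, 29, 13.
141 ft³ → storage unit 1 (remaining 9 ft³)
132 ft³ → storage unit 2 (remaining 18 ft³)
130 ft³ → storage unit 3 (remaining 20 ft³)
126 ft³ → storage unit 4 (remaining 24 ft³)
120 ft³ → storage unit 5 (remaining 30 ft³)
116 ft³ → storage unit 6 (remaining 34 ft³)
114 ft³ → storage unit 7 (remaining 36 ft³)
113 ft³ → storage unit 8 (remaining 37 ft³)
103 ft³ → storage unit 9 (remaining 47 ft³)
78 ft³ → storage unit 10 (remaining 72 ft³)
67 ft³ → storage unit 10 (remaining 5 ft³)
64 ft³ → storage unit 11 (remaining 86 ft³)
60 ft³ → storage unit 11 (remaining 26 ft³)
35 ft³ → storage unit 7 (remaining 1 ft³)
29 ft³ → storage unit 5 (remaining 1 ft³)
13 ft³ → storage unit 2 (remaining 5 ft³)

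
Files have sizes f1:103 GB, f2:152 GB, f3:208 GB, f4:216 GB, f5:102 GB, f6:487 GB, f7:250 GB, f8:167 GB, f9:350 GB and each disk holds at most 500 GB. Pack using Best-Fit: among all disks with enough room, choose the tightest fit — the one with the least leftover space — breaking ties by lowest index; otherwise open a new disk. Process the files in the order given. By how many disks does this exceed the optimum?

Best-Fit: [103,152,208] [216,102,167] [487] [250] [350] → 5 disks.
Total size 2035 GB; any packing needs at least ⌈2035/500⌉ = 5 disks.
So 5 is already optimal.

0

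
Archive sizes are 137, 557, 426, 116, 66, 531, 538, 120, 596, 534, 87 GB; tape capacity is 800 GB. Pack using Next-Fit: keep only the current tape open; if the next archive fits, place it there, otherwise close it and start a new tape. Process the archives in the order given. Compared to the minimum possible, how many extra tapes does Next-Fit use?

0

Next-Fit: [137,557] [426,116,66] [531] [538,120] [596] [534,87] → 6 tapes.
6 archives exceed 400 GB (half the capacity), and no two of those can share a tape, so at least 6 tapes are needed.
So 6 is already optimal.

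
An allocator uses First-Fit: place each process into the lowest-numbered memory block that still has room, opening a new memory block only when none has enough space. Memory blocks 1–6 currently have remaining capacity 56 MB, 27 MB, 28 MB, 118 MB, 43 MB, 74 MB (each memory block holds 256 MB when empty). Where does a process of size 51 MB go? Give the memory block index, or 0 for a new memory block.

Memory blocks with room: memory block 1 (56 MB), memory block 4 (118 MB), memory block 6 (74 MB).
The first with room is memory block 1.

1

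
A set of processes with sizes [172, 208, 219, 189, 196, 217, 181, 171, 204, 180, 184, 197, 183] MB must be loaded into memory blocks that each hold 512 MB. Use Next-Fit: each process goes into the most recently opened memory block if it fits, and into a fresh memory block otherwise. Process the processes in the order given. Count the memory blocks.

7

172 MB → memory block 1 (remaining 340 MB)
208 MB → memory block 1 (remaining 132 MB)
219 MB → memory block 2 (remaining 293 MB)
189 MB → memory block 2 (remaining 104 MB)
196 MB → memory block 3 (remaining 316 MB)
217 MB → memory block 3 (remaining 99 MB)
181 MB → memory block 4 (remaining 331 MB)
171 MB → memory block 4 (remaining 160 MB)
204 MB → memory block 5 (remaining 308 MB)
180 MB → memory block 5 (remaining 128 MB)
184 MB → memory block 6 (remaining 328 MB)
197 MB → memory block 6 (remaining 131 MB)
183 MB → memory block 7 (remaining 329 MB)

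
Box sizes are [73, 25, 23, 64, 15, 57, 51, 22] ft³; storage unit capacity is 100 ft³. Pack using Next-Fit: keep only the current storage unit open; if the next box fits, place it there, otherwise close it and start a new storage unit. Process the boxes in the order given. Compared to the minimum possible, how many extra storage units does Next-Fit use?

Next-Fit: [73,25] [23,64] [15,57] [51,22] → 4 storage units.
Total size 330 ft³; any packing needs at least ⌈330/100⌉ = 4 storage units.
So 4 is already optimal.

0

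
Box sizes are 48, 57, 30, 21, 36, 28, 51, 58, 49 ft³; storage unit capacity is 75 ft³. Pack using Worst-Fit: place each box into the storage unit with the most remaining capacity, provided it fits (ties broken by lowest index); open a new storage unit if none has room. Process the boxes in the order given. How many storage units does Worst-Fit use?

48 ft³ → storage unit 1 (remaining 27 ft³)
57 ft³ → storage unit 2 (remaining 18 ft³)
30 ft³ → storage unit 3 (remaining 45 ft³)
21 ft³ → storage unit 3 (remaining 24 ft³)
36 ft³ → storage unit 4 (remaining 39 ft³)
28 ft³ → storage unit 4 (remaining 11 ft³)
51 ft³ → storage unit 5 (remaining 24 ft³)
58 ft³ → storage unit 6 (remaining 17 ft³)
49 ft³ → storage unit 7 (remaining 26 ft³)

7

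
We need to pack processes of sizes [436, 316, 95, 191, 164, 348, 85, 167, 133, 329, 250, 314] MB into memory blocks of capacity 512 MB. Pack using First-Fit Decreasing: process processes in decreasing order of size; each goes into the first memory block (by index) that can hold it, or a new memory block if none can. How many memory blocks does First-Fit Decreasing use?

6

Sorted descending: 436, 348, 329, 316, 314, 250, 191, 167, 164, 133, 95, 85.
436 MB → memory block 1 (remaining 76 MB)
348 MB → memory block 2 (remaining 164 MB)
329 MB → memory block 3 (remaining 183 MB)
316 MB → memory block 4 (remaining 196 MB)
314 MB → memory block 5 (remaining 198 MB)
250 MB → memory block 6 (remaining 262 MB)
191 MB → memory block 4 (remaining 5 MB)
167 MB → memory block 3 (remaining 16 MB)
164 MB → memory block 2 (remaining 0 MB)
133 MB → memory block 5 (remaining 65 MB)
95 MB → memory block 6 (remaining 167 MB)
85 MB → memory block 6 (remaining 82 MB)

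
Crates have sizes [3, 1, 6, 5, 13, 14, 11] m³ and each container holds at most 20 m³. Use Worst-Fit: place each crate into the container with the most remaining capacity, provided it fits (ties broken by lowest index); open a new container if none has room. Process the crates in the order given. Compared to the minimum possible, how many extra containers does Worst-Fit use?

Worst-Fit: [3,1,6,5] [13] [14] [11] → 4 containers.
Total size 53 m³; any packing needs at least ⌈53/20⌉ = 3 containers.
An optimal packing achieves that bound: [14,6] [13,5,1] [11,3] → 3 containers.
Excess: 4 − 3 = 1.

1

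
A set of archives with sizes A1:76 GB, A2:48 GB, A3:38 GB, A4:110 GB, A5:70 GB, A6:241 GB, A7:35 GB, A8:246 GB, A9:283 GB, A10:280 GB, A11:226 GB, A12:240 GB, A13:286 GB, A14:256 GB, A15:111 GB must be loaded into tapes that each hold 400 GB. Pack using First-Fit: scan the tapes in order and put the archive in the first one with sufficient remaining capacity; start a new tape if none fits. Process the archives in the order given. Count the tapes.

Put A1 (76 GB) in tape 1; 324 GB remain.
Put A2 (48 GB) in tape 1; 276 GB remain.
Put A3 (38 GB) in tape 1; 238 GB remain.
Put A4 (110 GB) in tape 1; 128 GB remain.
Put A5 (70 GB) in tape 1; 58 GB remain.
Put A6 (241 GB) in tape 2; 159 GB remain.
Put A7 (35 GB) in tape 1; 23 GB remain.
Put A8 (246 GB) in tape 3; 154 GB remain.
Put A9 (283 GB) in tape 4; 117 GB remain.
Put A10 (280 GB) in tape 5; 120 GB remain.
Put A11 (226 GB) in tape 6; 174 GB remain.
Put A12 (240 GB) in tape 7; 160 GB remain.
Put A13 (286 GB) in tape 8; 114 GB remain.
Put A14 (256 GB) in tape 9; 144 GB remain.
Put A15 (111 GB) in tape 2; 48 GB remain.

9 tapes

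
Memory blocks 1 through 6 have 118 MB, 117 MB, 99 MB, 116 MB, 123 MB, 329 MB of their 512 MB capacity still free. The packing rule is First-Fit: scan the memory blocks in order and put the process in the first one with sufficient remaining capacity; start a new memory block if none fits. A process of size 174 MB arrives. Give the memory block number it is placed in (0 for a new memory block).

Memory blocks with room: memory block 6 (329 MB).
The first with room is memory block 6.

6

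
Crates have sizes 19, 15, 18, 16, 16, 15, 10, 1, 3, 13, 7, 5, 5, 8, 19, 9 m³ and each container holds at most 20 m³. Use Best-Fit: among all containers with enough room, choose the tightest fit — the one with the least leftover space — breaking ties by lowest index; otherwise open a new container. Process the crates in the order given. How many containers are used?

10 containers

container 1: place 19 m³, 1 m³ left
container 2: place 15 m³, 5 m³ left
container 3: place 18 m³, 2 m³ left
container 4: place 16 m³, 4 m³ left
container 5: place 16 m³, 4 m³ left
container 6: place 15 m³, 5 m³ left
container 7: place 10 m³, 10 m³ left
container 1: place 1 m³, 0 m³ left
container 4: place 3 m³, 1 m³ left
container 8: place 13 m³, 7 m³ left
container 8: place 7 m³, 0 m³ left
container 2: place 5 m³, 0 m³ left
container 6: place 5 m³, 0 m³ left
container 7: place 8 m³, 2 m³ left
container 9: place 19 m³, 1 m³ left
container 10: place 9 m³, 11 m³ left
Final containers: [19,1] [15,5] [18] [16,3] [16] [15,5] [10,8] [13,7] [19] [9].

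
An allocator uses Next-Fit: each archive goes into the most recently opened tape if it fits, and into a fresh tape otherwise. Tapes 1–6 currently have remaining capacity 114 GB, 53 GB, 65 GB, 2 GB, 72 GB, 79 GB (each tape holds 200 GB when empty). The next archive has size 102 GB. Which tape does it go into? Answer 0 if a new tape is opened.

Next-Fit only looks at tape 6, which has 79 GB free.
102 GB does not fit, so a new tape is opened.

0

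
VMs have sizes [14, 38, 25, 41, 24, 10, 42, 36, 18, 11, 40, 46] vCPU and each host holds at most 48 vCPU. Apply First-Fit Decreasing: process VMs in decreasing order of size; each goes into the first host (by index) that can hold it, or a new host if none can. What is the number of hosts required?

Sorted descending: 46, 42, 41, 40, 38, 36, 25, 24, 18, 14, 11, 10.
Put 46 vCPU in host 1; 2 vCPU remain.
Put 42 vCPU in host 2; 6 vCPU remain.
Put 41 vCPU in host 3; 7 vCPU remain.
Put 40 vCPU in host 4; 8 vCPU remain.
Put 38 vCPU in host 5; 10 vCPU remain.
Put 36 vCPU in host 6; 12 vCPU remain.
Put 25 vCPU in host 7; 23 vCPU remain.
Put 24 vCPU in host 8; 24 vCPU remain.
Put 18 vCPU in host 7; 5 vCPU remain.
Put 14 vCPU in host 8; 10 vCPU remain.
Put 11 vCPU in host 6; 1 vCPU remain.
Put 10 vCPU in host 5; 0 vCPU remain.

8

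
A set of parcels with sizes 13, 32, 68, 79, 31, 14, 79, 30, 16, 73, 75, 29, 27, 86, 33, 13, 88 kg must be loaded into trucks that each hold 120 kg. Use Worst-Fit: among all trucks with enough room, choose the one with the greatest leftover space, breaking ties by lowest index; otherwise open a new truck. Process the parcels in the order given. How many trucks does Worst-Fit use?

Put 13 kg in truck 1; 107 kg remain.
Put 32 kg in truck 1; 75 kg remain.
Put 68 kg in truck 1; 7 kg remain.
Put 79 kg in truck 2; 41 kg remain.
Put 31 kg in truck 2; 10 kg remain.
Put 14 kg in truck 3; 106 kg remain.
Put 79 kg in truck 3; 27 kg remain.
Put 30 kg in truck 4; 90 kg remain.
Put 16 kg in truck 4; 74 kg remain.
Put 73 kg in truck 4; 1 kg remain.
Put 75 kg in truck 5; 45 kg remain.
Put 29 kg in truck 5; 16 kg remain.
Put 27 kg in truck 3; 0 kg remain.
Put 86 kg in truck 6; 34 kg remain.
Put 33 kg in truck 6; 1 kg remain.
Put 13 kg in truck 5; 3 kg remain.
Put 88 kg in truck 7; 32 kg remain.
Final trucks: [13,32,68] [79,31] [14,79,27] [30,16,73] [75,29,13] [86,33] [88].

7 trucks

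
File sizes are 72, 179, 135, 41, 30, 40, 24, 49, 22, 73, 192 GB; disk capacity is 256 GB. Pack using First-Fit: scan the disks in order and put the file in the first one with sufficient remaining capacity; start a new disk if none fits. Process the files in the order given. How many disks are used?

disk 1: place 72 GB, 184 GB left
disk 1: place 179 GB, 5 GB left
disk 2: place 135 GB, 121 GB left
disk 2: place 41 GB, 80 GB left
disk 2: place 30 GB, 50 GB left
disk 2: place 40 GB, 10 GB left
disk 3: place 24 GB, 232 GB left
disk 3: place 49 GB, 183 GB left
disk 3: place 22 GB, 161 GB left
disk 3: place 73 GB, 88 GB left
disk 4: place 192 GB, 64 GB left

4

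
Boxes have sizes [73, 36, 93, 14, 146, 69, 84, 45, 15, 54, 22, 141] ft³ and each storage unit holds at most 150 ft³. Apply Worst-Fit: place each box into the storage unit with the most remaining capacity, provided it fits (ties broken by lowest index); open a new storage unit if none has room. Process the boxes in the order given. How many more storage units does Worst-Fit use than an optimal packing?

Worst-Fit: [73,36] [93,14] [146] [69,45] [84,15] [54,22] [141] → 7 storage units.
Total size 792 ft³; any packing needs at least ⌈792/150⌉ = 6 storage units.
An optimal packing achieves that bound: [146] [141] [93,54] [84,45,15] [73,69] [36,22,14] → 6 storage units.
Excess: 7 − 6 = 1.

1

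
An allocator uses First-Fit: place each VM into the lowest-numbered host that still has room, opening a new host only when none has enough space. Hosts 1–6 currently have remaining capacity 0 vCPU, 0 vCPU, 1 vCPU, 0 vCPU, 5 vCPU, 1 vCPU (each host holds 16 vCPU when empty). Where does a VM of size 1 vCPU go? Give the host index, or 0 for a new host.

3

Hosts with room: host 3 (1 vCPU), host 5 (5 vCPU), host 6 (1 vCPU).
The first with room is host 3.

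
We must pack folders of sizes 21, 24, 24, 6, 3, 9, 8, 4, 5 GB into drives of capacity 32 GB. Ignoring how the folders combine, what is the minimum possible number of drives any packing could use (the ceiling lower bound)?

4 drives

Total size = 21 + 24 + 24 + 6 + 3 + 9 + 8 + 4 + 5 = 104 GB.
⌈104 / 32⌉ = 4.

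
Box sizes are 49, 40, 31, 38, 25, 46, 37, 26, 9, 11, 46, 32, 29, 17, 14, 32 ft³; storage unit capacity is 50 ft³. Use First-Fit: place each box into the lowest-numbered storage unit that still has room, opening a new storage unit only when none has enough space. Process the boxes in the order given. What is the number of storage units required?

49 ft³ → storage unit 1 (remaining 1 ft³)
40 ft³ → storage unit 2 (remaining 10 ft³)
31 ft³ → storage unit 3 (remaining 19 ft³)
38 ft³ → storage unit 4 (remaining 12 ft³)
25 ft³ → storage unit 5 (remaining 25 ft³)
46 ft³ → storage unit 6 (remaining 4 ft³)
37 ft³ → storage unit 7 (remaining 13 ft³)
26 ft³ → storage unit 8 (remaining 24 ft³)
9 ft³ → storage unit 2 (remaining 1 ft³)
11 ft³ → storage unit 3 (remaining 8 ft³)
46 ft³ → storage unit 9 (remaining 4 ft³)
32 ft³ → storage unit 10 (remaining 18 ft³)
29 ft³ → storage unit 11 (remaining 21 ft³)
17 ft³ → storage unit 5 (remaining 8 ft³)
14 ft³ → storage unit 8 (remaining 10 ft³)
32 ft³ → storage unit 12 (remaining 18 ft³)
Final storage units: [49] [40,9] [31,11] [38] [25,17] [46] [37] [26,14] [46] [32] [29] [32].

12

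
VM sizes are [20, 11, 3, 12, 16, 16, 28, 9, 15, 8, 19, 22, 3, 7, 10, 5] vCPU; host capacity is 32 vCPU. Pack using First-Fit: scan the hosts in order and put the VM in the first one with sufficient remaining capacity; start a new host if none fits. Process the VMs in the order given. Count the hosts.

7

20 vCPU → host 1 (remaining 12 vCPU)
11 vCPU → host 1 (remaining 1 vCPU)
3 vCPU → host 2 (remaining 29 vCPU)
12 vCPU → host 2 (remaining 17 vCPU)
16 vCPU → host 2 (remaining 1 vCPU)
16 vCPU → host 3 (remaining 16 vCPU)
28 vCPU → host 4 (remaining 4 vCPU)
9 vCPU → host 3 (remaining 7 vCPU)
15 vCPU → host 5 (remaining 17 vCPU)
8 vCPU → host 5 (remaining 9 vCPU)
19 vCPU → host 6 (remaining 13 vCPU)
22 vCPU → host 7 (remaining 10 vCPU)
3 vCPU → host 3 (remaining 4 vCPU)
7 vCPU → host 5 (remaining 2 vCPU)
10 vCPU → host 6 (remaining 3 vCPU)
5 vCPU → host 7 (remaining 5 vCPU)
Final hosts: [20,11] [3,12,16] [16,9,3] [28] [15,8,7] [19,10] [22,5].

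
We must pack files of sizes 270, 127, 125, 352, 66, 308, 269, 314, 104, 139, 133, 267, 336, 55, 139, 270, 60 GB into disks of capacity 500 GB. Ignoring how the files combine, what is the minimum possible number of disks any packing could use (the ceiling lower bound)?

Total size = 270 + 127 + 125 + 352 + 66 + 308 + 269 + 314 + 104 + 139 + 133 + 267 + 336 + 55 + 139 + 270 + 60 = 3334 GB.
⌈3334 / 500⌉ = 7.

7 disks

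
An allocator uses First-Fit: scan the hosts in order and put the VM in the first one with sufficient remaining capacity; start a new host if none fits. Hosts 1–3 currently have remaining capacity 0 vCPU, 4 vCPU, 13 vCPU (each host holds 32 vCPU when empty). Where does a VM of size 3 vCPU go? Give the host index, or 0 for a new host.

Hosts with room: host 2 (4 vCPU), host 3 (13 vCPU).
The first with room is host 2.

2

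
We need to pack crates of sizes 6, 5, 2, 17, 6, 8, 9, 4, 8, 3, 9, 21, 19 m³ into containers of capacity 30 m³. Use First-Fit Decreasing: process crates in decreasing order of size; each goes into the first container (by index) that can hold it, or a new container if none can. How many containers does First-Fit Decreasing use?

4

Sorted descending: 21, 19, 17, 9, 9, 8, 8, 6, 6, 5, 4, 3, 2.
Put 21 m³ in container 1; 9 m³ remain.
Put 19 m³ in container 2; 11 m³ remain.
Put 17 m³ in container 3; 13 m³ remain.
Put 9 m³ in container 1; 0 m³ remain.
Put 9 m³ in container 2; 2 m³ remain.
Put 8 m³ in container 3; 5 m³ remain.
Put 8 m³ in container 4; 22 m³ remain.
Put 6 m³ in container 4; 16 m³ remain.
Put 6 m³ in container 4; 10 m³ remain.
Put 5 m³ in container 3; 0 m³ remain.
Put 4 m³ in container 4; 6 m³ remain.
Put 3 m³ in container 4; 3 m³ remain.
Put 2 m³ in container 2; 0 m³ remain.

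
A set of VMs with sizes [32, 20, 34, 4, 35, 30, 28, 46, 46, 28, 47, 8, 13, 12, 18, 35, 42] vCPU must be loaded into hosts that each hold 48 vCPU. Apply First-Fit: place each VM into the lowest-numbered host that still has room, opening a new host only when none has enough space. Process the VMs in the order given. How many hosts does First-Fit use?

32 vCPU → host 1 (remaining 16 vCPU)
20 vCPU → host 2 (remaining 28 vCPU)
34 vCPU → host 3 (remaining 14 vCPU)
4 vCPU → host 1 (remaining 12 vCPU)
35 vCPU → host 4 (remaining 13 vCPU)
30 vCPU → host 5 (remaining 18 vCPU)
28 vCPU → host 2 (remaining 0 vCPU)
46 vCPU → host 6 (remaining 2 vCPU)
46 vCPU → host 7 (remaining 2 vCPU)
28 vCPU → host 8 (remaining 20 vCPU)
47 vCPU → host 9 (remaining 1 vCPU)
8 vCPU → host 1 (remaining 4 vCPU)
13 vCPU → host 3 (remaining 1 vCPU)
12 vCPU → host 4 (remaining 1 vCPU)
18 vCPU → host 5 (remaining 0 vCPU)
35 vCPU → host 10 (remaining 13 vCPU)
42 vCPU → host 11 (remaining 6 vCPU)
Final hosts: [32,4,8] [20,28] [34,13] [35,12] [30,18] [46] [46] [28] [47] [35] [42].

11 hosts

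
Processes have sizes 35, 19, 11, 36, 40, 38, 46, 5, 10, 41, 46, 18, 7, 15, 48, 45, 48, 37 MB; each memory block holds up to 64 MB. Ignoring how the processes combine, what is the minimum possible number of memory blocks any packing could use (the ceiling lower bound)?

Total size = 35 + 19 + 11 + 36 + 40 + 38 + 46 + 5 + 10 + 41 + 46 + 18 + 7 + 15 + 48 + 45 + 48 + 37 = 545 MB.
⌈545 / 64⌉ = 9.

9 memory blocks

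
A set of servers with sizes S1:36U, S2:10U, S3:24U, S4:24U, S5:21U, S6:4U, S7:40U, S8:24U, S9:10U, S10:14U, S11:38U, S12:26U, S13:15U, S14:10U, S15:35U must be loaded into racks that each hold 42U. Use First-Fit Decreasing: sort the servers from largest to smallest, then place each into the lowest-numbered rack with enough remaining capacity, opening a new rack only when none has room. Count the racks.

9

Sorted descending: 40, 38, 36, 35, 26, 24, 24, 24, 21, 15, 14, 10, 10, 10, 4.
40U → rack 1 (remaining 2U)
38U → rack 2 (remaining 4U)
36U → rack 3 (remaining 6U)
35U → rack 4 (remaining 7U)
26U → rack 5 (remaining 16U)
24U → rack 6 (remaining 18U)
24U → rack 7 (remaining 18U)
24U → rack 8 (remaining 18U)
21U → rack 9 (remaining 21U)
15U → rack 5 (remaining 1U)
14U → rack 6 (remaining 4U)
10U → rack 7 (remaining 8U)
10U → rack 8 (remaining 8U)
10U → rack 9 (remaining 11U)
4U → rack 2 (remaining 0U)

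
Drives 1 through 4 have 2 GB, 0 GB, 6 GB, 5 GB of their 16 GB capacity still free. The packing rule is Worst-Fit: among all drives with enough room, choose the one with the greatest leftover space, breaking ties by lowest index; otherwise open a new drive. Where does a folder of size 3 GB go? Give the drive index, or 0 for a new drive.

Drives with room: drive 3 (6 GB), drive 4 (5 GB).
Most room is drive 3 with 6 GB free.

3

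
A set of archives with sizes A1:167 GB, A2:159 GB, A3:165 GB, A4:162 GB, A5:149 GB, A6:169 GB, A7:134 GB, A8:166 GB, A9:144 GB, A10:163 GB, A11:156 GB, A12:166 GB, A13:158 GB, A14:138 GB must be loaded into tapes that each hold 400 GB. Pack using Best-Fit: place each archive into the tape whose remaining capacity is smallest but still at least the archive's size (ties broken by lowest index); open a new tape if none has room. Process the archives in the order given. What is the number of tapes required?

tape 1: place A1 (167 GB), 233 GB left
tape 1: place A2 (159 GB), 74 GB left
tape 2: place A3 (165 GB), 235 GB left
tape 2: place A4 (162 GB), 73 GB left
tape 3: place A5 (149 GB), 251 GB left
tape 3: place A6 (169 GB), 82 GB left
tape 4: place A7 (134 GB), 266 GB left
tape 4: place A8 (166 GB), 100 GB left
tape 5: place A9 (144 GB), 256 GB left
tape 5: place A10 (163 GB), 93 GB left
tape 6: place A11 (156 GB), 244 GB left
tape 6: place A12 (166 GB), 78 GB left
tape 7: place A13 (158 GB), 242 GB left
tape 7: place A14 (138 GB), 104 GB left

7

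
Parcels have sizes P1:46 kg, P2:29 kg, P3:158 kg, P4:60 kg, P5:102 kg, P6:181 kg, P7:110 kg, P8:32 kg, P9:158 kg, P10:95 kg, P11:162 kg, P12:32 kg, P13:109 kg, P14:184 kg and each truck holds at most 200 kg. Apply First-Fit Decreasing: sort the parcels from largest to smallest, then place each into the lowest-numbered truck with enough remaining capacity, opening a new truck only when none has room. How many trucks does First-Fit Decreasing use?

Sorted descending: 184, 181, 162, 158, 158, 110, 109, 102, 95, 60, 46, 32, 32, 29.
Put 184 kg in truck 1; 16 kg remain.
Put 181 kg in truck 2; 19 kg remain.
Put 162 kg in truck 3; 38 kg remain.
Put 158 kg in truck 4; 42 kg remain.
Put 158 kg in truck 5; 42 kg remain.
Put 110 kg in truck 6; 90 kg remain.
Put 109 kg in truck 7; 91 kg remain.
Put 102 kg in truck 8; 98 kg remain.
Put 95 kg in truck 8; 3 kg remain.
Put 60 kg in truck 6; 30 kg remain.
Put 46 kg in truck 7; 45 kg remain.
Put 32 kg in truck 3; 6 kg remain.
Put 32 kg in truck 4; 10 kg remain.
Put 29 kg in truck 5; 13 kg remain.
Final trucks: [184] [181] [162,32] [158,32] [158,29] [110,60] [109,46] [102,95].

8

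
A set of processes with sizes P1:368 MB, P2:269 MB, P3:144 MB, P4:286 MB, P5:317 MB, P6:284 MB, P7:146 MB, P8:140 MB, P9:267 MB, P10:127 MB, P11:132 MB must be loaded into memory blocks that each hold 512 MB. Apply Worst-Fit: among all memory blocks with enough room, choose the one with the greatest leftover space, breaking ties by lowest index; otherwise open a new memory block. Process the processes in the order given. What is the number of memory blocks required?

memory block 1: place P1 (368 MB), 144 MB left
memory block 2: place P2 (269 MB), 243 MB left
memory block 2: place P3 (144 MB), 99 MB left
memory block 3: place P4 (286 MB), 226 MB left
memory block 4: place P5 (317 MB), 195 MB left
memory block 5: place P6 (284 MB), 228 MB left
memory block 5: place P7 (146 MB), 82 MB left
memory block 3: place P8 (140 MB), 86 MB left
memory block 6: place P9 (267 MB), 245 MB left
memory block 6: place P10 (127 MB), 118 MB left
memory block 4: place P11 (132 MB), 63 MB left

6 memory blocks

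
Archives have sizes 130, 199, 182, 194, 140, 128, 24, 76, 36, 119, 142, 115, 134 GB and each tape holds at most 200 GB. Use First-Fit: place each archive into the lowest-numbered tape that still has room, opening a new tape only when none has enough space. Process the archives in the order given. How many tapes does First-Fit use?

tape 1: place 130 GB, 70 GB left
tape 2: place 199 GB, 1 GB left
tape 3: place 182 GB, 18 GB left
tape 4: place 194 GB, 6 GB left
tape 5: place 140 GB, 60 GB left
tape 6: place 128 GB, 72 GB left
tape 1: place 24 GB, 46 GB left
tape 7: place 76 GB, 124 GB left
tape 1: place 36 GB, 10 GB left
tape 7: place 119 GB, 5 GB left
tape 8: place 142 GB, 58 GB left
tape 9: place 115 GB, 85 GB left
tape 10: place 134 GB, 66 GB left

10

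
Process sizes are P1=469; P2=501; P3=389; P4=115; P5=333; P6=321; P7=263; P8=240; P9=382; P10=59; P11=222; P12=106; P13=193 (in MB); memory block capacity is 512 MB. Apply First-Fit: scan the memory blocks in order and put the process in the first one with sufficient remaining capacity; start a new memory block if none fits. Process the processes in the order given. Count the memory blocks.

Put P1 (469 MB) in memory block 1; 43 MB remain.
Put P2 (501 MB) in memory block 2; 11 MB remain.
Put P3 (389 MB) in memory block 3; 123 MB remain.
Put P4 (115 MB) in memory block 3; 8 MB remain.
Put P5 (333 MB) in memory block 4; 179 MB remain.
Put P6 (321 MB) in memory block 5; 191 MB remain.
Put P7 (263 MB) in memory block 6; 249 MB remain.
Put P8 (240 MB) in memory block 6; 9 MB remain.
Put P9 (382 MB) in memory block 7; 130 MB remain.
Put P10 (59 MB) in memory block 4; 120 MB remain.
Put P11 (222 MB) in memory block 8; 290 MB remain.
Put P12 (106 MB) in memory block 4; 14 MB remain.
Put P13 (193 MB) in memory block 8; 97 MB remain.
Final memory blocks: [469] [501] [389,115] [333,59,106] [321] [263,240] [382] [222,193].

8 memory blocks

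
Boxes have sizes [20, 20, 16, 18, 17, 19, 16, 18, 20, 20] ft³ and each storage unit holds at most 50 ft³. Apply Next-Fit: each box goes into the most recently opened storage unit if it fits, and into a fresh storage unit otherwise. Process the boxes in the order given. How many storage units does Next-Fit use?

storage unit 1: place 20 ft³, 30 ft³ left
storage unit 1: place 20 ft³, 10 ft³ left
storage unit 2: place 16 ft³, 34 ft³ left
storage unit 2: place 18 ft³, 16 ft³ left
storage unit 3: place 17 ft³, 33 ft³ left
storage unit 3: place 19 ft³, 14 ft³ left
storage unit 4: place 16 ft³, 34 ft³ left
storage unit 4: place 18 ft³, 16 ft³ left
storage unit 5: place 20 ft³, 30 ft³ left
storage unit 5: place 20 ft³, 10 ft³ left

5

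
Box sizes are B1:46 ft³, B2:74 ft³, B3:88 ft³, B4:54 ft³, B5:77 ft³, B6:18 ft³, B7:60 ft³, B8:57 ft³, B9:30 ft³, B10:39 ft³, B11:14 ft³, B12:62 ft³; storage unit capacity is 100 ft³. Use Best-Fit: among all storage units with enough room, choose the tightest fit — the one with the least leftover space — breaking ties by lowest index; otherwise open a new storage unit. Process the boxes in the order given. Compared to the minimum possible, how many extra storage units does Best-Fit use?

0

Best-Fit: [46,54] [74,14] [88] [77,18] [60,30] [57,39] [62] → 7 storage units.
Total size 619 ft³; any packing needs at least ⌈619/100⌉ = 7 storage units.
So 7 is already optimal.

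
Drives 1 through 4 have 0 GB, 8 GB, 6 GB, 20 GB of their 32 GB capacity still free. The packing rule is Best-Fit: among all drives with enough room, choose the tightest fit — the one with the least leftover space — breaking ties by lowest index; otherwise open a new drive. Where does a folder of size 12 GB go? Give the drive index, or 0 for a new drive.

4

Drives with room: drive 4 (20 GB).
Tightest fit is drive 4 with 20 GB free.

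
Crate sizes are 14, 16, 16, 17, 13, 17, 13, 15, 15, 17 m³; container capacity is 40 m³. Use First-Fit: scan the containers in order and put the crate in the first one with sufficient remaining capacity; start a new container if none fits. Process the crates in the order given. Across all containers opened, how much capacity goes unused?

Put 14 m³ in container 1; 26 m³ remain.
Put 16 m³ in container 1; 10 m³ remain.
Put 16 m³ in container 2; 24 m³ remain.
Put 17 m³ in container 2; 7 m³ remain.
Put 13 m³ in container 3; 27 m³ remain.
Put 17 m³ in container 3; 10 m³ remain.
Put 13 m³ in container 4; 27 m³ remain.
Put 15 m³ in container 4; 12 m³ remain.
Put 15 m³ in container 5; 25 m³ remain.
Put 17 m³ in container 5; 8 m³ remain.
5 containers × 40 m³ = 200 m³; used 153 m³; unused 47 m³.

47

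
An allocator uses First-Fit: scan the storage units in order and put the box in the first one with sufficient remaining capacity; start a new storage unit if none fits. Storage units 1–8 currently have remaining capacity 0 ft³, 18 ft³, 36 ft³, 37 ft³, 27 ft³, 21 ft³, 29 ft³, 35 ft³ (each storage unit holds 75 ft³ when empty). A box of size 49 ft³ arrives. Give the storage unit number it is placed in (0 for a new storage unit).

0

No storage unit has ≥ 49 ft³ free, so a new storage unit is opened.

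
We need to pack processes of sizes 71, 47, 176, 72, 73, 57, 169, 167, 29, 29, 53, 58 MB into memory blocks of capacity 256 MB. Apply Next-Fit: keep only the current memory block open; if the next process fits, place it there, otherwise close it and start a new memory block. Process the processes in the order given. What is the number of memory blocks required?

71 MB → memory block 1 (remaining 185 MB)
47 MB → memory block 1 (remaining 138 MB)
176 MB → memory block 2 (remaining 80 MB)
72 MB → memory block 2 (remaining 8 MB)
73 MB → memory block 3 (remaining 183 MB)
57 MB → memory block 3 (remaining 126 MB)
169 MB → memory block 4 (remaining 87 MB)
167 MB → memory block 5 (remaining 89 MB)
29 MB → memory block 5 (remaining 60 MB)
29 MB → memory block 5 (remaining 31 MB)
53 MB → memory block 6 (remaining 203 MB)
58 MB → memory block 6 (remaining 145 MB)
Final memory blocks: [71,47] [176,72] [73,57] [169] [167,29,29] [53,58].

6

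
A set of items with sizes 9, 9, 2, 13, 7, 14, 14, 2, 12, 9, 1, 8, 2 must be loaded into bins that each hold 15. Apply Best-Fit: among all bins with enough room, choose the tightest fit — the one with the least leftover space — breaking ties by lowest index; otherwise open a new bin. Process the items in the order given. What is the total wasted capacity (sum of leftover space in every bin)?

18

9 → bin 1 (remaining 6)
9 → bin 2 (remaining 6)
2 → bin 1 (remaining 4)
13 → bin 3 (remaining 2)
7 → bin 4 (remaining 8)
14 → bin 5 (remaining 1)
14 → bin 6 (remaining 1)
2 → bin 3 (remaining 0)
12 → bin 7 (remaining 3)
9 → bin 8 (remaining 6)
1 → bin 5 (remaining 0)
8 → bin 4 (remaining 0)
2 → bin 7 (remaining 1)
8 bins × 15 = 120; used 102; unused 18.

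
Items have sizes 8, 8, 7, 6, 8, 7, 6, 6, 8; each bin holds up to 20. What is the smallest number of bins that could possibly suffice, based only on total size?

Total size = 8 + 8 + 7 + 6 + 8 + 7 + 6 + 6 + 8 = 64.
⌈64 / 20⌉ = 4.

4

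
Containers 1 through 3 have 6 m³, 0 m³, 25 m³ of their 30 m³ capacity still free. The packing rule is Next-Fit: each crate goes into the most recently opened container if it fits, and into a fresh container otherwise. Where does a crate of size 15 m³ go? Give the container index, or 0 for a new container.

3

Next-Fit only looks at container 3, which has 25 m³ free.
15 m³ fits there.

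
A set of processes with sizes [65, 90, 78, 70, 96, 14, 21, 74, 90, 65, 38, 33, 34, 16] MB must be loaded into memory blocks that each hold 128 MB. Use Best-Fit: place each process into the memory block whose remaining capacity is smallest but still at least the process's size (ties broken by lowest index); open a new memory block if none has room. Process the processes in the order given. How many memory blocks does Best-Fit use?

8 memory blocks

Put 65 MB in memory block 1; 63 MB remain.
Put 90 MB in memory block 2; 38 MB remain.
Put 78 MB in memory block 3; 50 MB remain.
Put 70 MB in memory block 4; 58 MB remain.
Put 96 MB in memory block 5; 32 MB remain.
Put 14 MB in memory block 5; 18 MB remain.
Put 21 MB in memory block 2; 17 MB remain.
Put 74 MB in memory block 6; 54 MB remain.
Put 90 MB in memory block 7; 38 MB remain.
Put 65 MB in memory block 8; 63 MB remain.
Put 38 MB in memory block 7; 0 MB remain.
Put 33 MB in memory block 3; 17 MB remain.
Put 34 MB in memory block 6; 20 MB remain.
Put 16 MB in memory block 2; 1 MB remain.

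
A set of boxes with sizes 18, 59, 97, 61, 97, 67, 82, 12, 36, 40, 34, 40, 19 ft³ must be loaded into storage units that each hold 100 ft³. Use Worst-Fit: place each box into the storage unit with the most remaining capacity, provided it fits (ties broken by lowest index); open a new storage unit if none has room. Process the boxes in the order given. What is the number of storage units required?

8

18 ft³ → storage unit 1 (remaining 82 ft³)
59 ft³ → storage unit 1 (remaining 23 ft³)
97 ft³ → storage unit 2 (remaining 3 ft³)
61 ft³ → storage unit 3 (remaining 39 ft³)
97 ft³ → storage unit 4 (remaining 3 ft³)
67 ft³ → storage unit 5 (remaining 33 ft³)
82 ft³ → storage unit 6 (remaining 18 ft³)
12 ft³ → storage unit 3 (remaining 27 ft³)
36 ft³ → storage unit 7 (remaining 64 ft³)
40 ft³ → storage unit 7 (remaining 24 ft³)
34 ft³ → storage unit 8 (remaining 66 ft³)
40 ft³ → storage unit 8 (remaining 26 ft³)
19 ft³ → storage unit 5 (remaining 14 ft³)
Final storage units: [18,59] [97] [61,12] [97] [67,19] [82] [36,40] [34,40].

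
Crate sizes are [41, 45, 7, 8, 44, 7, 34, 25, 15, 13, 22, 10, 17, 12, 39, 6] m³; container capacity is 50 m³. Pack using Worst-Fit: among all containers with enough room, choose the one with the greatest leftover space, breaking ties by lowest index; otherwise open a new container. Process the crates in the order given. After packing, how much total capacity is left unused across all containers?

Put 41 m³ in container 1; 9 m³ remain.
Put 45 m³ in container 2; 5 m³ remain.
Put 7 m³ in container 1; 2 m³ remain.
Put 8 m³ in container 3; 42 m³ remain.
Put 44 m³ in container 4; 6 m³ remain.
Put 7 m³ in container 3; 35 m³ remain.
Put 34 m³ in container 3; 1 m³ remain.
Put 25 m³ in container 5; 25 m³ remain.
Put 15 m³ in container 5; 10 m³ remain.
Put 13 m³ in container 6; 37 m³ remain.
Put 22 m³ in container 6; 15 m³ remain.
Put 10 m³ in container 6; 5 m³ remain.
Put 17 m³ in container 7; 33 m³ remain.
Put 12 m³ in container 7; 21 m³ remain.
Put 39 m³ in container 8; 11 m³ remain.
Put 6 m³ in container 7; 15 m³ remain.
8 containers × 50 m³ = 400 m³; used 345 m³; unused 55 m³.

55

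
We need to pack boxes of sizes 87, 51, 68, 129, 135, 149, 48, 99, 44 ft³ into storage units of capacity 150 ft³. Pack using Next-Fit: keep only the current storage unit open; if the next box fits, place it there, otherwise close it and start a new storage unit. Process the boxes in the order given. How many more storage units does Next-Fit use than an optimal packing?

Next-Fit: [87,51] [68] [129] [135] [149] [48,99] [44] → 7 storage units.
Total size 810 ft³; any packing needs at least ⌈810/150⌉ = 6 storage units.
An optimal packing achieves that bound: [149] [135] [129] [99,51] [87,48] [68,44] → 6 storage units.
Excess: 7 − 6 = 1.

1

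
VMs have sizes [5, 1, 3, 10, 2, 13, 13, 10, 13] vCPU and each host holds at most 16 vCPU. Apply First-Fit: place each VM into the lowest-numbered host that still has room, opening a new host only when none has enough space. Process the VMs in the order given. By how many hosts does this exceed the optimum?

1

First-Fit: [5,1,3,2] [10] [13] [13] [10] [13] → 6 hosts.
Total size 70 vCPU; any packing needs at least ⌈70/16⌉ = 5 hosts.
An optimal packing achieves that bound: [13,3] [13,2,1] [13] [10,5] [10] → 5 hosts.
Excess: 6 − 5 = 1.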